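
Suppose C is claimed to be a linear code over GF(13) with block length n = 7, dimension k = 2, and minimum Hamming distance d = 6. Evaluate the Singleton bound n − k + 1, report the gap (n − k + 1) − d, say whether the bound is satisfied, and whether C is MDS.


Singleton RHS = n − k + 1 = 6, slack = 0, bound satisfied, MDS.

Singleton bound: d ≤ n − k + 1.
Here n = 7, k = 2, so n − k + 1 = 6.
Given d = 6, check d ≤ 6: YES.
Slack = (n − k + 1) − d = 0.
The code is MDS (slack = 0).
Description: the claimed parameters are [7, 2, 6]_13; such a code would be MDS (meets Singleton bound).


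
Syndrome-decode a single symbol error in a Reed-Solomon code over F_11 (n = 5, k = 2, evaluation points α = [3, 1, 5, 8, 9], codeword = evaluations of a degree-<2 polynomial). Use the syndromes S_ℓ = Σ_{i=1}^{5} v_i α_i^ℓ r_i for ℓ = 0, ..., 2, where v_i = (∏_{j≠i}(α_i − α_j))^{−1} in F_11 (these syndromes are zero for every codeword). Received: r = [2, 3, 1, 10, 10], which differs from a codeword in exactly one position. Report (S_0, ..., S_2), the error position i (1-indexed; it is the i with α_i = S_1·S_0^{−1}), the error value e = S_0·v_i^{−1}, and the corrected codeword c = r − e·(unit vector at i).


S = (1, 8, 9), error at position 4, error magnitude e = 5, c = [2, 3, 1, 5, 10].

Step 1: column multipliers v_i = (∏_{j≠i}(α_i − α_j))^{−1} mod 11.
  i = 1 (α = 3): (3−1)(3−5)(3−8)(3−9) = 2·(−2)·(−5)·(−6) = −120 ≡ 1, so v_1 = 1^{−1} = 1 (mod 11).
  i = 2 (α = 1): (1−3)(1−5)(1−8)(1−9) = (−2)·(−4)·(−7)·(−8) = 448 ≡ 8, so v_2 = 8^{−1} = 7 (mod 11).
  i = 3 (α = 5): (5−3)(5−1)(5−8)(5−9) = 2·4·(−3)·(−4) = 96 ≡ 8, so v_3 = 8^{−1} = 7 (mod 11).
  i = 4 (α = 8): (8−3)(8−1)(8−5)(8−9) = 5·7·3·(−1) = −105 ≡ 5, so v_4 = 5^{−1} = 9 (mod 11).
  i = 5 (α = 9): (9−3)(9−1)(9−5)(9−8) = 6·8·4·1 = 192 ≡ 5, so v_5 = 5^{−1} = 9 (mod 11).
  v = [1, 7, 7, 9, 9].
Step 2: syndromes of r = [2, 3, 1, 10, 10] (all sums mod 11).
  S_0 = Σ v_i r_i = 1·2 + 7·3 + 7·1 + 9·10 + 9·10 = 210 ≡ 1.
  S_1 = Σ v_i α_i r_i = 1·3·2 + 7·1·3 + 7·5·1 + 9·8·10 + 9·9·10 = 1592 ≡ 8.
  α_i^2 mod 11 = [9, 1, 3, 9, 4].
  S_2 = Σ v_i α_i^2 r_i = 1·9·2 + 7·1·3 + 7·3·1 + 9·9·10 + 9·4·10 = 1230 ≡ 9.
  S = (1, 8, 9) ≠ 0, so r is not a codeword (an error is present).
Step 3: locate the error. For a single error e at position i, S_ℓ = v_i·e·α_i^ℓ, so α_err = S_1/S_0.
  S_0^{−1} = 1^{−1} = 1 (mod 11), so α_err = 8·1 = 8 ≡ 8 = α_4. Error position i = 4.
  Consistency check: S_2/S_1 = 9·7 = 63 ≡ 8 = α_err ✓ (single-error assumption holds).
Step 4: error magnitude e = S_0/v_4 = S_0·∏_{j≠4}(α_4 − α_j) = 1·5 = 5 ≡ 5 (mod 11).
Step 5: correct position 4: c_4 = r_4 − e = 10 − 5 ≡ 5 (mod 11). Hence c = [2, 3, 1, 5, 10].
  Check: interpolating c through the α_i gives m(x) = 9 + 5·x (degree < 2) with m(α_i) = c_i for every i, so c is indeed a codeword.


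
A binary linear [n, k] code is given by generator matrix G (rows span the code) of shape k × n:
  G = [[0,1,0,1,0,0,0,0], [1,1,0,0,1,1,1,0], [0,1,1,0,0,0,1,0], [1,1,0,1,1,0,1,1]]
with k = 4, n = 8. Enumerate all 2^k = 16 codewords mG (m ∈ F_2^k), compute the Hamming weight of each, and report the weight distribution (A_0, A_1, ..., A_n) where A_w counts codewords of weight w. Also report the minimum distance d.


Weight distribution: A_0 = 1, A_2 = 1, A_3 = 4, A_4 = 3, A_5 = 4, A_6 = 3. Minimum distance d = 2.

Enumerate all 2^4 = 16 messages m ∈ F_2^4.
For each, compute codeword c = mG in F_2^8, then tally its weight.
  m = 0000 → c = 00000000, weight = 0.
  m = 1000 → c = 01010000, weight = 2.
  m = 0100 → c = 11001110, weight = 5.
  m = 1100 → c = 10011110, weight = 5.
  m = 0010 → c = 01100010, weight = 3.
  m = 1010 → c = 00110010, weight = 3.
  m = 0110 → c = 10101100, weight = 4.
  m = 1110 → c = 11111100, weight = 6.
  m = 0001 → c = 11011011, weight = 6.
  m = 1001 → c = 10001011, weight = 4.
  m = 0101 → c = 00010101, weight = 3.
  m = 1101 → c = 01000101, weight = 3.
  m = 0011 → c = 10111001, weight = 5.
  m = 1011 → c = 11101001, weight = 5.
  m = 0111 → c = 01110111, weight = 6.
  m = 1111 → c = 00100111, weight = 4.
Tally weights:
  weight 0: 1 codewords.
  weight 2: 1 codewords.
  weight 3: 4 codewords.
  weight 4: 3 codewords.
  weight 5: 4 codewords.
  weight 6: 3 codewords.
Minimum distance d = smallest w > 0 with A_w > 0 = 2.
Sanity: Σ A_w = 16 = 2^4 = 16 ✓.


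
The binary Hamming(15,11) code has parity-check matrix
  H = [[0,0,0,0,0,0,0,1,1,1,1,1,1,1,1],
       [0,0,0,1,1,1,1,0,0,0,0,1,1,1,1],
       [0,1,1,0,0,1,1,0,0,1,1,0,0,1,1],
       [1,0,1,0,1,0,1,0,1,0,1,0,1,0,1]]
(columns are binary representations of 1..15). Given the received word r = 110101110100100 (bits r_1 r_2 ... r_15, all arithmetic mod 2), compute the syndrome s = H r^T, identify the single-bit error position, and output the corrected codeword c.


s = (1, 0, 0, 1)^T, error position = 9, corrected codeword c = 110101111100100

Compute s = H r^T mod 2 one row at a time:
  s_1 = 1 + 0 + 1 + 0 + 0 + 1 + 0 + 0 = 3 ≡ 1 (mod 2).
  s_2 = 1 + 0 + 1 + 1 + 0 + 1 + 0 + 0 = 4 ≡ 0 (mod 2).
  s_3 = 1 + 0 + 1 + 1 + 1 + 0 + 0 + 0 = 4 ≡ 0 (mod 2).
  s_4 = 1 + 0 + 0 + 1 + 0 + 0 + 1 + 0 = 3 ≡ 1 (mod 2).
s = (1, 0, 0, 1)^T — this equals column 9 of H (binary 1001), so error is at position 9.
Correct: flip bit 9 of r = 110101110100100 to get c = 110101111100100.


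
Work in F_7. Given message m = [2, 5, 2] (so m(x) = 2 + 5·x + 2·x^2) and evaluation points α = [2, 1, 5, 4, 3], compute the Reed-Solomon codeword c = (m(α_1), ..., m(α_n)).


c = [6, 2, 0, 5, 0]

Message polynomial: m(x) = 2 + 5·x + 2·x^2 (mod 7).
For each evaluation point α_i, compute m(α_i) mod 7:
  α_1 = 2: Horner steps 2 → 2 → 6, so m(2) = 6.
  α_2 = 1: Horner steps 2 → 0 → 2, so m(1) = 2.
  α_3 = 5: Horner steps 2 → 1 → 0, so m(5) = 0.
  α_4 = 4: Horner steps 2 → 6 → 5, so m(4) = 5.
  α_5 = 3: Horner steps 2 → 4 → 0, so m(3) = 0.
Codeword c = [6, 2, 0, 5, 0] ∈ F_7^5.


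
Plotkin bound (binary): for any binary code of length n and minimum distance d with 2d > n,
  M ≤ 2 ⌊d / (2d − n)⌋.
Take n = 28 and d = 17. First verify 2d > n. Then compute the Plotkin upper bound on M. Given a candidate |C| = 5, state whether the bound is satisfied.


Plotkin bound M ≤ 4; given |C| = 5 > bound (violated).

Check applicability: 2d = 34, n = 28.
2d − n = 6 > 0, so Plotkin applies.
Compute d/(2d−n) = 17/6 ≈ 2.8333.
⌊d/(2d−n)⌋ = 2.
Plotkin bound: M ≤ 2·2 = 4.
Given |C| = 5, check: VIOLATED.
This |C| is above the Plotkin bound, so no binary code with n = 28, d = 17 and 5 codewords exists.


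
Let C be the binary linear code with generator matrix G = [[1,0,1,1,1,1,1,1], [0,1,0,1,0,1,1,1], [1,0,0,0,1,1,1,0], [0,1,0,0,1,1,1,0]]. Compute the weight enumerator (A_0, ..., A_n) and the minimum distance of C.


Weight distribution: A_0 = 1, A_2 = 2, A_3 = 2, A_4 = 5, A_5 = 4, A_7 = 2. Minimum distance d = 2.

Enumerate all 2^4 = 16 messages m ∈ F_2^4.
For each, compute codeword c = mG in F_2^8, then tally its weight.
  m = 0000 → c = 00000000, weight = 0.
  m = 1000 → c = 10111111, weight = 7.
  m = 0100 → c = 01010111, weight = 5.
  m = 1100 → c = 11101000, weight = 4.
  m = 0010 → c = 10001110, weight = 4.
  m = 1010 → c = 00110001, weight = 3.
  m = 0110 → c = 11011001, weight = 5.
  m = 1110 → c = 01100110, weight = 4.
  m = 0001 → c = 01001110, weight = 4.
  m = 1001 → c = 11110001, weight = 5.
  m = 0101 → c = 00011001, weight = 3.
  m = 1101 → c = 10100110, weight = 4.
  m = 0011 → c = 11000000, weight = 2.
  m = 1011 → c = 01111111, weight = 7.
  m = 0111 → c = 10010111, weight = 5.
  m = 1111 → c = 00101000, weight = 2.
Tally weights:
  weight 0: 1 codewords.
  weight 2: 2 codewords.
  weight 3: 2 codewords.
  weight 4: 5 codewords.
  weight 5: 4 codewords.
  weight 7: 2 codewords.
Minimum distance d = smallest w > 0 with A_w > 0 = 2.
Sanity: Σ A_w = 16 = 2^4 = 16 ✓.


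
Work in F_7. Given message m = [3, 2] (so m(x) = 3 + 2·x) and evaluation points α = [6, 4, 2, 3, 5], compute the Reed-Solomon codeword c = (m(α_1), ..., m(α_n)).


c = [1, 4, 0, 2, 6]

Message polynomial: m(x) = 3 + 2·x (mod 7).
For each evaluation point α_i, compute m(α_i) mod 7:
  α_1 = 6: Horner steps 2 → 1, so m(6) = 1.
  α_2 = 4: Horner steps 2 → 4, so m(4) = 4.
  α_3 = 2: Horner steps 2 → 0, so m(2) = 0.
  α_4 = 3: Horner steps 2 → 2, so m(3) = 2.
  α_5 = 5: Horner steps 2 → 6, so m(5) = 6.
Codeword c = [1, 4, 0, 2, 6] ∈ F_7^5.


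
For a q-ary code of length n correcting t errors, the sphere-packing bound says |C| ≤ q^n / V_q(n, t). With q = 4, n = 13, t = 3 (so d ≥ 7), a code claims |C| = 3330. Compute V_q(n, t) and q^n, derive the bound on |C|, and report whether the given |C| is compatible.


V_q(n, t) = 8464, q^n = 67108864, Hamming bound = 7928, |C| = 3330 ≤ bound (satisfied).

Step 1: Compute V_q(n, t) = Σ_{j=0}^3 C(n, j) (q−1)^j.
  j = 0: C(13,0)·(3)^0 = 1·1 = 1.
  j = 1: C(13,1)·(3)^1 = 13·3 = 39.
  j = 2: C(13,2)·(3)^2 = 78·9 = 702.
  j = 3: C(13,3)·(3)^3 = 286·27 = 7722.
  V_q(n, t) = 1 + 39 + 702 + 7722 = 8464.
Step 2: q^n = 4^13 = 67108864.
Step 3: Hamming bound ⌊q^n / V_q(n,t)⌋ = ⌊67108864/8464⌋ = 7928.
Step 4: Compare |C| = 3330 to 7928: satisfied.
The claimed |C| lies below the Hamming bound.


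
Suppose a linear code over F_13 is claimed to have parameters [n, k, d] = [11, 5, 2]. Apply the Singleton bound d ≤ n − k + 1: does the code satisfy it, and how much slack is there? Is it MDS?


Singleton RHS = n − k + 1 = 7, slack = 5, bound satisfied, not MDS.

Singleton bound: d ≤ n − k + 1.
Here n = 11, k = 5, so n − k + 1 = 7.
Given d = 2, check d ≤ 7: YES.
Slack = (n − k + 1) − d = 5.
The code is NOT MDS (slack = 5 > 0).
Description: the claimed parameters are [11, 5, 2]_13; such a code would be non-MDS.


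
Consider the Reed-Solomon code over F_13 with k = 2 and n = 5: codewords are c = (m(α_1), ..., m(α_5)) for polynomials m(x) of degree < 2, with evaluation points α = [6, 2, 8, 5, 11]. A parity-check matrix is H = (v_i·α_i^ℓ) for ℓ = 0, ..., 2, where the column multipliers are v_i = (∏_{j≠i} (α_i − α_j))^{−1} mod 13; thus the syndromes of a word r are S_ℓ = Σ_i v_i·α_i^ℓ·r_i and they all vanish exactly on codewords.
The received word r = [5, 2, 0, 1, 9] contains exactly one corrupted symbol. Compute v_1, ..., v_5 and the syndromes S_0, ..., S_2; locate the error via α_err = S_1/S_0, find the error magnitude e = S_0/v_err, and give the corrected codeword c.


S = (9, 8, 10), error at position 5, error magnitude e = 10, c = [5, 2, 0, 1, 12].

Step 1: column multipliers v_i = (∏_{j≠i}(α_i − α_j))^{−1} mod 13.
  i = 1 (α = 6): (6−2)(6−8)(6−5)(6−11) = 4·(−2)·1·(−5) = 40 ≡ 1, so v_1 = 1^{−1} = 1 (mod 13).
  i = 2 (α = 2): (2−6)(2−8)(2−5)(2−11) = (−4)·(−6)·(−3)·(−9) = 648 ≡ 11, so v_2 = 11^{−1} = 6 (mod 13).
  i = 3 (α = 8): (8−6)(8−2)(8−5)(8−11) = 2·6·3·(−3) = −108 ≡ 9, so v_3 = 9^{−1} = 3 (mod 13).
  i = 4 (α = 5): (5−6)(5−2)(5−8)(5−11) = (−1)·3·(−3)·(−6) = −54 ≡ 11, so v_4 = 11^{−1} = 6 (mod 13).
  i = 5 (α = 11): (11−6)(11−2)(11−8)(11−5) = 5·9·3·6 = 810 ≡ 4, so v_5 = 4^{−1} = 10 (mod 13).
  v = [1, 6, 3, 6, 10].
Step 2: syndromes of r = [5, 2, 0, 1, 9] (all sums mod 13).
  S_0 = Σ v_i r_i = 1·5 + 6·2 + 3·0 + 6·1 + 10·9 = 113 ≡ 9.
  S_1 = Σ v_i α_i r_i = 1·6·5 + 6·2·2 + 3·8·0 + 6·5·1 + 10·11·9 = 1074 ≡ 8.
  α_i^2 mod 13 = [10, 4, 12, 12, 4].
  S_2 = Σ v_i α_i^2 r_i = 1·10·5 + 6·4·2 + 3·12·0 + 6·12·1 + 10·4·9 = 530 ≡ 10.
  S = (9, 8, 10) ≠ 0, so r is not a codeword (an error is present).
Step 3: locate the error. For a single error e at position i, S_ℓ = v_i·e·α_i^ℓ, so α_err = S_1/S_0.
  S_0^{−1} = 9^{−1} = 3 (mod 13), so α_err = 8·3 = 24 ≡ 11 = α_5. Error position i = 5.
  Consistency check: S_2/S_1 = 10·5 = 50 ≡ 11 = α_err ✓ (single-error assumption holds).
Step 4: error magnitude e = S_0/v_5 = S_0·∏_{j≠5}(α_5 − α_j) = 9·4 = 36 ≡ 10 (mod 13).
Step 5: correct position 5: c_5 = r_5 − e = 9 − 10 ≡ 12 (mod 13). Hence c = [5, 2, 0, 1, 12].
  Check: interpolating c through the α_i gives m(x) = 7 + 4·x (degree < 2) with m(α_i) = c_i for every i, so c is indeed a codeword.


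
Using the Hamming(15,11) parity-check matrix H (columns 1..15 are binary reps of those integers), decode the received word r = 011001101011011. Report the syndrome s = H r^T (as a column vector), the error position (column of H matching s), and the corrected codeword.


s = (1, 1, 1, 1)^T, error position = 15, corrected codeword c = 011001101011010

Compute s = H r^T mod 2 one row at a time:
  s_1 = 0 + 1 + 0 + 1 + 1 + 0 + 1 + 1 = 5 ≡ 1 (mod 2).
  s_2 = 0 + 0 + 1 + 1 + 1 + 0 + 1 + 1 = 5 ≡ 1 (mod 2).
  s_3 = 1 + 1 + 1 + 1 + 0 + 1 + 1 + 1 = 7 ≡ 1 (mod 2).
  s_4 = 0 + 1 + 0 + 1 + 1 + 1 + 0 + 1 = 5 ≡ 1 (mod 2).
s = (1, 1, 1, 1)^T — this equals column 15 of H (binary 1111), so error is at position 15.
Correct: flip bit 15 of r = 011001101011011 to get c = 011001101011010.


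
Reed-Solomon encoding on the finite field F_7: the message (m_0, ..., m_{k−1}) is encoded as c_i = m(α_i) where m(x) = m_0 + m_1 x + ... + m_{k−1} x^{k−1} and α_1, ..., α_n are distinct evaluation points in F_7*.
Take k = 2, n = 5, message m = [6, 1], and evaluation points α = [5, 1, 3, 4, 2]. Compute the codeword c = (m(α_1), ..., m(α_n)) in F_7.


c = [4, 0, 2, 3, 1]

Message polynomial: m(x) = 6 + 1·x (mod 7).
For each evaluation point α_i, compute m(α_i) mod 7:
  α_1 = 5: Horner steps 1 → 4, so m(5) = 4.
  α_2 = 1: Horner steps 1 → 0, so m(1) = 0.
  α_3 = 3: Horner steps 1 → 2, so m(3) = 2.
  α_4 = 4: Horner steps 1 → 3, so m(4) = 3.
  α_5 = 2: Horner steps 1 → 1, so m(2) = 1.
Codeword c = [4, 0, 2, 3, 1] ∈ F_7^5.


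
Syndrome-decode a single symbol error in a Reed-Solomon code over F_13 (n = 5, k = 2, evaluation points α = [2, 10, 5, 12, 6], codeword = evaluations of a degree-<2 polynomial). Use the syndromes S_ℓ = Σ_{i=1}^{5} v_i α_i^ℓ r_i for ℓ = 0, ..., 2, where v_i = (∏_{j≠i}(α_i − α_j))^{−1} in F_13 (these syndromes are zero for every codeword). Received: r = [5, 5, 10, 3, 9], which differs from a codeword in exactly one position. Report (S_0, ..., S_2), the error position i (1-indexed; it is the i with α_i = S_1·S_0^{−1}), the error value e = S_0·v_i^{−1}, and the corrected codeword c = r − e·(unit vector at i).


S = (4, 8, 3), error at position 1, error magnitude e = 5, c = [0, 5, 10, 3, 9].

Step 1: column multipliers v_i = (∏_{j≠i}(α_i − α_j))^{−1} mod 13.
  i = 1 (α = 2): (2−10)(2−5)(2−12)(2−6) = (−8)·(−3)·(−10)·(−4) = 960 ≡ 11, so v_1 = 11^{−1} = 6 (mod 13).
  i = 2 (α = 10): (10−2)(10−5)(10−12)(10−6) = 8·5·(−2)·4 = −320 ≡ 5, so v_2 = 5^{−1} = 8 (mod 13).
  i = 3 (α = 5): (5−2)(5−10)(5−12)(5−6) = 3·(−5)·(−7)·(−1) = −105 ≡ 12, so v_3 = 12^{−1} = 12 (mod 13).
  i = 4 (α = 12): (12−2)(12−10)(12−5)(12−6) = 10·2·7·6 = 840 ≡ 8, so v_4 = 8^{−1} = 5 (mod 13).
  i = 5 (α = 6): (6−2)(6−10)(6−5)(6−12) = 4·(−4)·1·(−6) = 96 ≡ 5, so v_5 = 5^{−1} = 8 (mod 13).
  v = [6, 8, 12, 5, 8].
Step 2: syndromes of r = [5, 5, 10, 3, 9] (all sums mod 13).
  S_0 = Σ v_i r_i = 6·5 + 8·5 + 12·10 + 5·3 + 8·9 = 277 ≡ 4.
  S_1 = Σ v_i α_i r_i = 6·2·5 + 8·10·5 + 12·5·10 + 5·12·3 + 8·6·9 = 1672 ≡ 8.
  α_i^2 mod 13 = [4, 9, 12, 1, 10].
  S_2 = Σ v_i α_i^2 r_i = 6·4·5 + 8·9·5 + 12·12·10 + 5·1·3 + 8·10·9 = 2655 ≡ 3.
  S = (4, 8, 3) ≠ 0, so r is not a codeword (an error is present).
Step 3: locate the error. For a single error e at position i, S_ℓ = v_i·e·α_i^ℓ, so α_err = S_1/S_0.
  S_0^{−1} = 4^{−1} = 10 (mod 13), so α_err = 8·10 = 80 ≡ 2 = α_1. Error position i = 1.
  Consistency check: S_2/S_1 = 3·5 = 15 ≡ 2 = α_err ✓ (single-error assumption holds).
Step 4: error magnitude e = S_0/v_1 = S_0·∏_{j≠1}(α_1 − α_j) = 4·11 = 44 ≡ 5 (mod 13).
Step 5: correct position 1: c_1 = r_1 − e = 5 − 5 ≡ 0 (mod 13). Hence c = [0, 5, 10, 3, 9].
  Check: interpolating c through the α_i gives m(x) = 2 + 12·x (degree < 2) with m(α_i) = c_i for every i, so c is indeed a codeword.


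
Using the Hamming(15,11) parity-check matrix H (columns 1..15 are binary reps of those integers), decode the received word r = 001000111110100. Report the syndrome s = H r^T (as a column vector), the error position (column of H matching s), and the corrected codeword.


s = (1, 0, 0, 1)^T, error position = 9, corrected codeword c = 001000110110100

Compute s = H r^T mod 2 one row at a time:
  s_1 = 1 + 1 + 1 + 1 + 0 + 1 + 0 + 0 = 5 ≡ 1 (mod 2).
  s_2 = 0 + 0 + 0 + 1 + 0 + 1 + 0 + 0 = 2 ≡ 0 (mod 2).
  s_3 = 0 + 1 + 0 + 1 + 1 + 1 + 0 + 0 = 4 ≡ 0 (mod 2).
  s_4 = 0 + 1 + 0 + 1 + 1 + 1 + 1 + 0 = 5 ≡ 1 (mod 2).
s = (1, 0, 0, 1)^T — this equals column 9 of H (binary 1001), so error is at position 9.
Correct: flip bit 9 of r = 001000111110100 to get c = 001000110110100.


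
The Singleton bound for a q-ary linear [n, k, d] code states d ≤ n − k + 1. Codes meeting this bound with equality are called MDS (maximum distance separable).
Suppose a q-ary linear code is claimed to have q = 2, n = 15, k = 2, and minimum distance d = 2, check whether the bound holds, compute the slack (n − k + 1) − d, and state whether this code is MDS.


Singleton RHS = n − k + 1 = 14, slack = 12, bound satisfied, not MDS.

Singleton bound: d ≤ n − k + 1.
Here n = 15, k = 2, so n − k + 1 = 14.
Given d = 2, check d ≤ 14: YES.
Slack = (n − k + 1) − d = 12.
The code is NOT MDS (slack = 12 > 0).
Description: the claimed parameters are [15, 2, 2]_2; such a code would be non-MDS.


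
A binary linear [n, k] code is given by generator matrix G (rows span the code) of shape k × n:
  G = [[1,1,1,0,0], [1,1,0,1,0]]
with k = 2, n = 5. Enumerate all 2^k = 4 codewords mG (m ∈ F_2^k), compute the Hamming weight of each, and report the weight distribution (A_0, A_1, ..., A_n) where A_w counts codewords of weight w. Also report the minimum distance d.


Weight distribution: A_0 = 1, A_2 = 1, A_3 = 2. Minimum distance d = 2.

Enumerate all 2^2 = 4 messages m ∈ F_2^2.
For each, compute codeword c = mG in F_2^5, then tally its weight.
  m = 00 → c = 00000, weight = 0.
  m = 10 → c = 11100, weight = 3.
  m = 01 → c = 11010, weight = 3.
  m = 11 → c = 00110, weight = 2.
Tally weights:
  weight 0: 1 codewords.
  weight 2: 1 codewords.
  weight 3: 2 codewords.
Minimum distance d = smallest w > 0 with A_w > 0 = 2.
Sanity: Σ A_w = 4 = 2^2 = 4 ✓.


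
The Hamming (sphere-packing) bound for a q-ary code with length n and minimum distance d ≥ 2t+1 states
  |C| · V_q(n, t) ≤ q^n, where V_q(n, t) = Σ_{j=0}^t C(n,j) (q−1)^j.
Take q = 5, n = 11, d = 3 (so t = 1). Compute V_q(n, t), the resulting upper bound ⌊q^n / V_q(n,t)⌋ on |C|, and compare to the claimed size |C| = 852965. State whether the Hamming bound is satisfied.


V_q(n, t) = 45, q^n = 48828125, Hamming bound = 1085069, |C| = 852965 ≤ bound (satisfied).

Step 1: Compute V_q(n, t) = Σ_{j=0}^1 C(n, j) (q−1)^j.
  j = 0: C(11,0)·(4)^0 = 1·1 = 1.
  j = 1: C(11,1)·(4)^1 = 11·4 = 44.
  V_q(n, t) = 1 + 44 = 45.
Step 2: q^n = 5^11 = 48828125.
Step 3: Hamming bound ⌊q^n / V_q(n,t)⌋ = ⌊48828125/45⌋ = 1085069.
Step 4: Compare |C| = 852965 to 1085069: satisfied.
The claimed |C| lies below the Hamming bound.


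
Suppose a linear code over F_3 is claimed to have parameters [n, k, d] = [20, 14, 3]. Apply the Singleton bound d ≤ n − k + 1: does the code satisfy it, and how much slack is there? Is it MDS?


Singleton RHS = n − k + 1 = 7, slack = 4, bound satisfied, not MDS.

Singleton bound: d ≤ n − k + 1.
Here n = 20, k = 14, so n − k + 1 = 7.
Given d = 3, check d ≤ 7: YES.
Slack = (n − k + 1) − d = 4.
The code is NOT MDS (slack = 4 > 0).
Description: the claimed parameters are [20, 14, 3]_3; such a code would be non-MDS.


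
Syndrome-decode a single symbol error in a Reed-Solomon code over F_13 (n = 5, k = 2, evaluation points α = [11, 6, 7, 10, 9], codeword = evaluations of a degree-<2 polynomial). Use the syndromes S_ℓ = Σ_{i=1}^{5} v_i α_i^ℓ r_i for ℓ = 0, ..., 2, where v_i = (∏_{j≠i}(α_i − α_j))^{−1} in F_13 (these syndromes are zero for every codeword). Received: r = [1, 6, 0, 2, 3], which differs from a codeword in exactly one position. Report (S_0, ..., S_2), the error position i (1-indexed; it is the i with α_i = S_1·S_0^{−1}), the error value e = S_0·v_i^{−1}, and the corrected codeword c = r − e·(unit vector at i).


S = (4, 2, 1), error at position 3, error magnitude e = 8, c = [1, 6, 5, 2, 3].

Step 1: column multipliers v_i = (∏_{j≠i}(α_i − α_j))^{−1} mod 13.
  i = 1 (α = 11): (11−6)(11−7)(11−10)(11−9) = 5·4·1·2 = 40 ≡ 1, so v_1 = 1^{−1} = 1 (mod 13).
  i = 2 (α = 6): (6−11)(6−7)(6−10)(6−9) = (−5)·(−1)·(−4)·(−3) = 60 ≡ 8, so v_2 = 8^{−1} = 5 (mod 13).
  i = 3 (α = 7): (7−11)(7−6)(7−10)(7−9) = (−4)·1·(−3)·(−2) = −24 ≡ 2, so v_3 = 2^{−1} = 7 (mod 13).
  i = 4 (α = 10): (10−11)(10−6)(10−7)(10−9) = (−1)·4·3·1 = −12 ≡ 1, so v_4 = 1^{−1} = 1 (mod 13).
  i = 5 (α = 9): (9−11)(9−6)(9−7)(9−10) = (−2)·3·2·(−1) = 12 ≡ 12, so v_5 = 12^{−1} = 12 (mod 13).
  v = [1, 5, 7, 1, 12].
Step 2: syndromes of r = [1, 6, 0, 2, 3] (all sums mod 13).
  S_0 = Σ v_i r_i = 1·1 + 5·6 + 7·0 + 1·2 + 12·3 = 69 ≡ 4.
  S_1 = Σ v_i α_i r_i = 1·11·1 + 5·6·6 + 7·7·0 + 1·10·2 + 12·9·3 = 535 ≡ 2.
  α_i^2 mod 13 = [4, 10, 10, 9, 3].
  S_2 = Σ v_i α_i^2 r_i = 1·4·1 + 5·10·6 + 7·10·0 + 1·9·2 + 12·3·3 = 430 ≡ 1.
  S = (4, 2, 1) ≠ 0, so r is not a codeword (an error is present).
Step 3: locate the error. For a single error e at position i, S_ℓ = v_i·e·α_i^ℓ, so α_err = S_1/S_0.
  S_0^{−1} = 4^{−1} = 10 (mod 13), so α_err = 2·10 = 20 ≡ 7 = α_3. Error position i = 3.
  Consistency check: S_2/S_1 = 1·7 = 7 ≡ 7 = α_err ✓ (single-error assumption holds).
Step 4: error magnitude e = S_0/v_3 = S_0·∏_{j≠3}(α_3 − α_j) = 4·2 = 8 ≡ 8 (mod 13).
Step 5: correct position 3: c_3 = r_3 − e = 0 − 8 ≡ 5 (mod 13). Hence c = [1, 6, 5, 2, 3].
  Check: interpolating c through the α_i gives m(x) = 12 + 12·x (degree < 2) with m(α_i) = c_i for every i, so c is indeed a codeword.


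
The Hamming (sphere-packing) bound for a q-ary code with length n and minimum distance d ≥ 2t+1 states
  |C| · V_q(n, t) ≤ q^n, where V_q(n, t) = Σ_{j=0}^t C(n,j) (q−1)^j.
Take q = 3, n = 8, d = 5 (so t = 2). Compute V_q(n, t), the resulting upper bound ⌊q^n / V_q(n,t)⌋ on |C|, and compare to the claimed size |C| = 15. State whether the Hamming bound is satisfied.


V_q(n, t) = 129, q^n = 6561, Hamming bound = 50, |C| = 15 ≤ bound (satisfied).

Step 1: Compute V_q(n, t) = Σ_{j=0}^2 C(n, j) (q−1)^j.
  j = 0: C(8,0)·(2)^0 = 1·1 = 1.
  j = 1: C(8,1)·(2)^1 = 8·2 = 16.
  j = 2: C(8,2)·(2)^2 = 28·4 = 112.
  V_q(n, t) = 1 + 16 + 112 = 129.
Step 2: q^n = 3^8 = 6561.
Step 3: Hamming bound ⌊q^n / V_q(n,t)⌋ = ⌊6561/129⌋ = 50.
Step 4: Compare |C| = 15 to 50: satisfied.
The claimed |C| lies below the Hamming bound.


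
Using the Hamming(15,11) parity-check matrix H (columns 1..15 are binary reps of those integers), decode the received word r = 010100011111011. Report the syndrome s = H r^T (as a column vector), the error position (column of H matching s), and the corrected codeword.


s = (1, 0, 1, 1)^T, error position = 11, corrected codeword c = 010100011101011

Compute s = H r^T mod 2 one row at a time:
  s_1 = 1 + 1 + 1 + 1 + 1 + 0 + 1 + 1 = 7 ≡ 1 (mod 2).
  s_2 = 1 + 0 + 0 + 0 + 1 + 0 + 1 + 1 = 4 ≡ 0 (mod 2).
  s_3 = 1 + 0 + 0 + 0 + 1 + 1 + 1 + 1 = 5 ≡ 1 (mod 2).
  s_4 = 0 + 0 + 0 + 0 + 1 + 1 + 0 + 1 = 3 ≡ 1 (mod 2).
s = (1, 0, 1, 1)^T — this equals column 11 of H (binary 1011), so error is at position 11.
Correct: flip bit 11 of r = 010100011111011 to get c = 010100011101011.


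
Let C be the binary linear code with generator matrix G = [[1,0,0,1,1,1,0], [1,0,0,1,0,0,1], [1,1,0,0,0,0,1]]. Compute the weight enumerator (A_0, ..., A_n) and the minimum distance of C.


Weight distribution: A_0 = 1, A_2 = 1, A_3 = 3, A_4 = 2, A_5 = 1. Minimum distance d = 2.

Enumerate all 2^3 = 8 messages m ∈ F_2^3.
For each, compute codeword c = mG in F_2^7, then tally its weight.
  m = 000 → c = 0000000, weight = 0.
  m = 100 → c = 1001110, weight = 4.
  m = 010 → c = 1001001, weight = 3.
  m = 110 → c = 0000111, weight = 3.
  m = 001 → c = 1100001, weight = 3.
  m = 101 → c = 0101111, weight = 5.
  m = 011 → c = 0101000, weight = 2.
  m = 111 → c = 1100110, weight = 4.
Tally weights:
  weight 0: 1 codewords.
  weight 2: 1 codewords.
  weight 3: 3 codewords.
  weight 4: 2 codewords.
  weight 5: 1 codewords.
Minimum distance d = smallest w > 0 with A_w > 0 = 2.
Sanity: Σ A_w = 8 = 2^3 = 8 ✓.


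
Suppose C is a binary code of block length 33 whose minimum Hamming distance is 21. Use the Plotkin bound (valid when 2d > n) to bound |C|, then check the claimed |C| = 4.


Plotkin bound M ≤ 4; given |C| = 4 ≤ bound (satisfied).

Check applicability: 2d = 42, n = 33.
2d − n = 9 > 0, so Plotkin applies.
Compute d/(2d−n) = 21/9 ≈ 2.3333.
⌊d/(2d−n)⌋ = 2.
Plotkin bound: M ≤ 2·2 = 4.
Given |C| = 4, check: satisfied.
This |C| is at the Plotkin bound.


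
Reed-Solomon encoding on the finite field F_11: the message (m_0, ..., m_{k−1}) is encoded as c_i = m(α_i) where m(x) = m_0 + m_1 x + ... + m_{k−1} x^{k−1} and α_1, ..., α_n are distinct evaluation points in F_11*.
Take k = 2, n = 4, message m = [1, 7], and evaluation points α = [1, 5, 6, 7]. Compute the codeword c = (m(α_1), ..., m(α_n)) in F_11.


c = [8, 3, 10, 6]

Message polynomial: m(x) = 1 + 7·x (mod 11).
For each evaluation point α_i, compute m(α_i) mod 11:
  α_1 = 1: Horner steps 7 → 8, so m(1) = 8.
  α_2 = 5: Horner steps 7 → 3, so m(5) = 3.
  α_3 = 6: Horner steps 7 → 10, so m(6) = 10.
  α_4 = 7: Horner steps 7 → 6, so m(7) = 6.
Codeword c = [8, 3, 10, 6] ∈ F_11^4.


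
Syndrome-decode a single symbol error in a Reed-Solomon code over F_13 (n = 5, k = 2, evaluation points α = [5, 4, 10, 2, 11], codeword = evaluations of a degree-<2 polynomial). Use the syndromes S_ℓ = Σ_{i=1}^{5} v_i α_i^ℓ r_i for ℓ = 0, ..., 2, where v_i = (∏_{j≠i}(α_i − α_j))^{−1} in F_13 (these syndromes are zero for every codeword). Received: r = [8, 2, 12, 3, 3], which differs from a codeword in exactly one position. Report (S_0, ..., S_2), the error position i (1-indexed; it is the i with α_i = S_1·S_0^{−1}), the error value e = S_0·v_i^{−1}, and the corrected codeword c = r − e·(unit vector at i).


S = (11, 4, 5), error at position 5, error magnitude e = 11, c = [8, 2, 12, 3, 5].

Step 1: column multipliers v_i = (∏_{j≠i}(α_i − α_j))^{−1} mod 13.
  i = 1 (α = 5): (5−4)(5−10)(5−2)(5−11) = 1·(−5)·3·(−6) = 90 ≡ 12, so v_1 = 12^{−1} = 12 (mod 13).
  i = 2 (α = 4): (4−5)(4−10)(4−2)(4−11) = (−1)·(−6)·2·(−7) = −84 ≡ 7, so v_2 = 7^{−1} = 2 (mod 13).
  i = 3 (α = 10): (10−5)(10−4)(10−2)(10−11) = 5·6·8·(−1) = −240 ≡ 7, so v_3 = 7^{−1} = 2 (mod 13).
  i = 4 (α = 2): (2−5)(2−4)(2−10)(2−11) = (−3)·(−2)·(−8)·(−9) = 432 ≡ 3, so v_4 = 3^{−1} = 9 (mod 13).
  i = 5 (α = 11): (11−5)(11−4)(11−10)(11−2) = 6·7·1·9 = 378 ≡ 1, so v_5 = 1^{−1} = 1 (mod 13).
  v = [12, 2, 2, 9, 1].
Step 2: syndromes of r = [8, 2, 12, 3, 3] (all sums mod 13).
  S_0 = Σ v_i r_i = 12·8 + 2·2 + 2·12 + 9·3 + 1·3 = 154 ≡ 11.
  S_1 = Σ v_i α_i r_i = 12·5·8 + 2·4·2 + 2·10·12 + 9·2·3 + 1·11·3 = 823 ≡ 4.
  α_i^2 mod 13 = [12, 3, 9, 4, 4].
  S_2 = Σ v_i α_i^2 r_i = 12·12·8 + 2·3·2 + 2·9·12 + 9·4·3 + 1·4·3 = 1500 ≡ 5.
  S = (11, 4, 5) ≠ 0, so r is not a codeword (an error is present).
Step 3: locate the error. For a single error e at position i, S_ℓ = v_i·e·α_i^ℓ, so α_err = S_1/S_0.
  S_0^{−1} = 11^{−1} = 6 (mod 13), so α_err = 4·6 = 24 ≡ 11 = α_5. Error position i = 5.
  Consistency check: S_2/S_1 = 5·10 = 50 ≡ 11 = α_err ✓ (single-error assumption holds).
Step 4: error magnitude e = S_0/v_5 = S_0·∏_{j≠5}(α_5 − α_j) = 11·1 = 11 ≡ 11 (mod 13).
Step 5: correct position 5: c_5 = r_5 − e = 3 − 11 ≡ 5 (mod 13). Hence c = [8, 2, 12, 3, 5].
  Check: interpolating c through the α_i gives m(x) = 4 + 6·x (degree < 2) with m(α_i) = c_i for every i, so c is indeed a codeword.


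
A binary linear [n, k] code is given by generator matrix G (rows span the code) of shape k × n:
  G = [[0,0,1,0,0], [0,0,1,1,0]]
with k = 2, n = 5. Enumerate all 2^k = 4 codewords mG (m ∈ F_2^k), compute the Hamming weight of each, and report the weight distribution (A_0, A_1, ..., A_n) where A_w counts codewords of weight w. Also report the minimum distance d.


Weight distribution: A_0 = 1, A_1 = 2, A_2 = 1. Minimum distance d = 1.

Enumerate all 2^2 = 4 messages m ∈ F_2^2.
For each, compute codeword c = mG in F_2^5, then tally its weight.
  m = 00 → c = 00000, weight = 0.
  m = 10 → c = 00100, weight = 1.
  m = 01 → c = 00110, weight = 2.
  m = 11 → c = 00010, weight = 1.
Tally weights:
  weight 0: 1 codewords.
  weight 1: 2 codewords.
  weight 2: 1 codewords.
Minimum distance d = smallest w > 0 with A_w > 0 = 1.
Sanity: Σ A_w = 4 = 2^2 = 4 ✓.


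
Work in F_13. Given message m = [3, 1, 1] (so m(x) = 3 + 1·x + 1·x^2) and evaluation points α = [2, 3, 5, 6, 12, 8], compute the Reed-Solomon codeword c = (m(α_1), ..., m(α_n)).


c = [9, 2, 7, 6, 3, 10]

Message polynomial: m(x) = 3 + 1·x + 1·x^2 (mod 13).
For each evaluation point α_i, compute m(α_i) mod 13:
  α_1 = 2: Horner steps 1 → 3 → 9, so m(2) = 9.
  α_2 = 3: Horner steps 1 → 4 → 2, so m(3) = 2.
  α_3 = 5: Horner steps 1 → 6 → 7, so m(5) = 7.
  α_4 = 6: Horner steps 1 → 7 → 6, so m(6) = 6.
  α_5 = 12: Horner steps 1 → 0 → 3, so m(12) = 3.
  α_6 = 8: Horner steps 1 → 9 → 10, so m(8) = 10.
Codeword c = [9, 2, 7, 6, 3, 10] ∈ F_13^6.


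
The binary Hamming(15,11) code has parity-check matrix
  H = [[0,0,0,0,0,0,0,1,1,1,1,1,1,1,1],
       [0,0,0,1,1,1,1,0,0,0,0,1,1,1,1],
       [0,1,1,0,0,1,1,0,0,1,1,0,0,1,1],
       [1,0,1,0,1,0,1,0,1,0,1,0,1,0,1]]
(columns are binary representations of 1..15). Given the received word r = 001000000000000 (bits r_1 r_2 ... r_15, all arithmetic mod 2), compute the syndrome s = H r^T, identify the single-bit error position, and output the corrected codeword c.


s = (0, 0, 1, 1)^T, error position = 3, corrected codeword c = 000000000000000

Compute s = H r^T mod 2 one row at a time:
  s_1 = 0 + 0 + 0 + 0 + 0 + 0 + 0 + 0 = 0 ≡ 0 (mod 2).
  s_2 = 0 + 0 + 0 + 0 + 0 + 0 + 0 + 0 = 0 ≡ 0 (mod 2).
  s_3 = 0 + 1 + 0 + 0 + 0 + 0 + 0 + 0 = 1 ≡ 1 (mod 2).
  s_4 = 0 + 1 + 0 + 0 + 0 + 0 + 0 + 0 = 1 ≡ 1 (mod 2).
s = (0, 0, 1, 1)^T — this equals column 3 of H (binary 0011), so error is at position 3.
Correct: flip bit 3 of r = 001000000000000 to get c = 000000000000000.


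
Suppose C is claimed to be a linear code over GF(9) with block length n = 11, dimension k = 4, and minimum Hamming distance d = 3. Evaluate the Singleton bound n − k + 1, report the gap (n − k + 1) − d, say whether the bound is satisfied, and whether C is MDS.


Singleton RHS = n − k + 1 = 8, slack = 5, bound satisfied, not MDS.

Singleton bound: d ≤ n − k + 1.
Here n = 11, k = 4, so n − k + 1 = 8.
Given d = 3, check d ≤ 8: YES.
Slack = (n − k + 1) − d = 5.
The code is NOT MDS (slack = 5 > 0).
Description: the claimed parameters are [11, 4, 3]_9; such a code would be non-MDS.


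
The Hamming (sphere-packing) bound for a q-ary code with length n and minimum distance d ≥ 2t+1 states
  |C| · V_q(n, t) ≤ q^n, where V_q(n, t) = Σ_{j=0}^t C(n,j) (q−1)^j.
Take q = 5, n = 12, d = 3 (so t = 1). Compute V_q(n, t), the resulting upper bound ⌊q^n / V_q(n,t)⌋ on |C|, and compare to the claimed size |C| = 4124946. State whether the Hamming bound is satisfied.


V_q(n, t) = 49, q^n = 244140625, Hamming bound = 4982461, |C| = 4124946 ≤ bound (satisfied).

Step 1: Compute V_q(n, t) = Σ_{j=0}^1 C(n, j) (q−1)^j.
  j = 0: C(12,0)·(4)^0 = 1·1 = 1.
  j = 1: C(12,1)·(4)^1 = 12·4 = 48.
  V_q(n, t) = 1 + 48 = 49.
Step 2: q^n = 5^12 = 244140625.
Step 3: Hamming bound ⌊q^n / V_q(n,t)⌋ = ⌊244140625/49⌋ = 4982461.
Step 4: Compare |C| = 4124946 to 4982461: satisfied.
The claimed |C| lies below the Hamming bound.


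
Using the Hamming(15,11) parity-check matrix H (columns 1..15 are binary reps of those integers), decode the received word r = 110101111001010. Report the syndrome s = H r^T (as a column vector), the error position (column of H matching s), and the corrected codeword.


s = (0, 1, 0, 1)^T, error position = 5, corrected codeword c = 110111111001010

Compute s = H r^T mod 2 one row at a time:
  s_1 = 1 + 1 + 0 + 0 + 1 + 0 + 1 + 0 = 4 ≡ 0 (mod 2).
  s_2 = 1 + 0 + 1 + 1 + 1 + 0 + 1 + 0 = 5 ≡ 1 (mod 2).
  s_3 = 1 + 0 + 1 + 1 + 0 + 0 + 1 + 0 = 4 ≡ 0 (mod 2).
  s_4 = 1 + 0 + 0 + 1 + 1 + 0 + 0 + 0 = 3 ≡ 1 (mod 2).
s = (0, 1, 0, 1)^T — this equals column 5 of H (binary 0101), so error is at position 5.
Correct: flip bit 5 of r = 110101111001010 to get c = 110111111001010.


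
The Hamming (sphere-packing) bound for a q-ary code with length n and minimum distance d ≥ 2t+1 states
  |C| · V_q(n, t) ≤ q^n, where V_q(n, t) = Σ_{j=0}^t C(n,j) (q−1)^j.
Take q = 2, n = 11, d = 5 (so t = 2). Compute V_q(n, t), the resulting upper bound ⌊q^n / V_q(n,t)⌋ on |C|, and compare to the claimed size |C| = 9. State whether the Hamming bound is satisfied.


V_q(n, t) = 67, q^n = 2048, Hamming bound = 30, |C| = 9 ≤ bound (satisfied).

Step 1: Compute V_q(n, t) = Σ_{j=0}^2 C(n, j) (q−1)^j.
  j = 0: C(11,0)·(1)^0 = 1·1 = 1.
  j = 1: C(11,1)·(1)^1 = 11·1 = 11.
  j = 2: C(11,2)·(1)^2 = 55·1 = 55.
  V_q(n, t) = 1 + 11 + 55 = 67.
Step 2: q^n = 2^11 = 2048.
Step 3: Hamming bound ⌊q^n / V_q(n,t)⌋ = ⌊2048/67⌋ = 30.
Step 4: Compare |C| = 9 to 30: satisfied.
The claimed |C| lies below the Hamming bound.


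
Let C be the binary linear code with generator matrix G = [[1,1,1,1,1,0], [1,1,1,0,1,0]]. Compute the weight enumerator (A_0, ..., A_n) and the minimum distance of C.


Weight distribution: A_0 = 1, A_1 = 1, A_4 = 1, A_5 = 1. Minimum distance d = 1.

Enumerate all 2^2 = 4 messages m ∈ F_2^2.
For each, compute codeword c = mG in F_2^6, then tally its weight.
  m = 00 → c = 000000, weight = 0.
  m = 10 → c = 111110, weight = 5.
  m = 01 → c = 111010, weight = 4.
  m = 11 → c = 000100, weight = 1.
Tally weights:
  weight 0: 1 codewords.
  weight 1: 1 codewords.
  weight 4: 1 codewords.
  weight 5: 1 codewords.
Minimum distance d = smallest w > 0 with A_w > 0 = 1.
Sanity: Σ A_w = 4 = 2^2 = 4 ✓.


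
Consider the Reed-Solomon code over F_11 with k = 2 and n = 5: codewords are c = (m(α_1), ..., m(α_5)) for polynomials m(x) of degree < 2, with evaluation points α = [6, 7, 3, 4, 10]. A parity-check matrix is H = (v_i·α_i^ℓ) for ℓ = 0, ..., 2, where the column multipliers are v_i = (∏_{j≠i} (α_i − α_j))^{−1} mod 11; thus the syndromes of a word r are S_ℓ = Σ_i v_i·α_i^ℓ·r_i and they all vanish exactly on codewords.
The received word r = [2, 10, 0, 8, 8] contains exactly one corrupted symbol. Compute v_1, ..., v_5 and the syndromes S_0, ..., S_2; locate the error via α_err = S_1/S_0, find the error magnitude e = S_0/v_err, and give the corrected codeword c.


S = (2, 9, 2), error at position 5, error magnitude e = 7, c = [2, 10, 0, 8, 1].

Step 1: column multipliers v_i = (∏_{j≠i}(α_i − α_j))^{−1} mod 11.
  i = 1 (α = 6): (6−7)(6−3)(6−4)(6−10) = (−1)·3·2·(−4) = 24 ≡ 2, so v_1 = 2^{−1} = 6 (mod 11).
  i = 2 (α = 7): (7−6)(7−3)(7−4)(7−10) = 1·4·3·(−3) = −36 ≡ 8, so v_2 = 8^{−1} = 7 (mod 11).
  i = 3 (α = 3): (3−6)(3−7)(3−4)(3−10) = (−3)·(−4)·(−1)·(−7) = 84 ≡ 7, so v_3 = 7^{−1} = 8 (mod 11).
  i = 4 (α = 4): (4−6)(4−7)(4−3)(4−10) = (−2)·(−3)·1·(−6) = −36 ≡ 8, so v_4 = 8^{−1} = 7 (mod 11).
  i = 5 (α = 10): (10−6)(10−7)(10−3)(10−4) = 4·3·7·6 = 504 ≡ 9, so v_5 = 9^{−1} = 5 (mod 11).
  v = [6, 7, 8, 7, 5].
Step 2: syndromes of r = [2, 10, 0, 8, 8] (all sums mod 11).
  S_0 = Σ v_i r_i = 6·2 + 7·10 + 8·0 + 7·8 + 5·8 = 178 ≡ 2.
  S_1 = Σ v_i α_i r_i = 6·6·2 + 7·7·10 + 8·3·0 + 7·4·8 + 5·10·8 = 1186 ≡ 9.
  α_i^2 mod 11 = [3, 5, 9, 5, 1].
  S_2 = Σ v_i α_i^2 r_i = 6·3·2 + 7·5·10 + 8·9·0 + 7·5·8 + 5·1·8 = 706 ≡ 2.
  S = (2, 9, 2) ≠ 0, so r is not a codeword (an error is present).
Step 3: locate the error. For a single error e at position i, S_ℓ = v_i·e·α_i^ℓ, so α_err = S_1/S_0.
  S_0^{−1} = 2^{−1} = 6 (mod 11), so α_err = 9·6 = 54 ≡ 10 = α_5. Error position i = 5.
  Consistency check: S_2/S_1 = 2·5 = 10 ≡ 10 = α_err ✓ (single-error assumption holds).
Step 4: error magnitude e = S_0/v_5 = S_0·∏_{j≠5}(α_5 − α_j) = 2·9 = 18 ≡ 7 (mod 11).
Step 5: correct position 5: c_5 = r_5 − e = 8 − 7 ≡ 1 (mod 11). Hence c = [2, 10, 0, 8, 1].
  Check: interpolating c through the α_i gives m(x) = 9 + 8·x (degree < 2) with m(α_i) = c_i for every i, so c is indeed a codeword.


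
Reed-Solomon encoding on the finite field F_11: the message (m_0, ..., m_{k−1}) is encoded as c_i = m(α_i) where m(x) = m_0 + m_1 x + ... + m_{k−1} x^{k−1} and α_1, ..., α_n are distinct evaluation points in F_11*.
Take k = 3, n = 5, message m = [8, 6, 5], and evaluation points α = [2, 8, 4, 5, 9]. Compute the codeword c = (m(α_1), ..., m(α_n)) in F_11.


c = [7, 2, 2, 9, 5]

Message polynomial: m(x) = 8 + 6·x + 5·x^2 (mod 11).
For each evaluation point α_i, compute m(α_i) mod 11:
  α_1 = 2: Horner steps 5 → 5 → 7, so m(2) = 7.
  α_2 = 8: Horner steps 5 → 2 → 2, so m(8) = 2.
  α_3 = 4: Horner steps 5 → 4 → 2, so m(4) = 2.
  α_4 = 5: Horner steps 5 → 9 → 9, so m(5) = 9.
  α_5 = 9: Horner steps 5 → 7 → 5, so m(9) = 5.
Codeword c = [7, 2, 2, 9, 5] ∈ F_11^5.


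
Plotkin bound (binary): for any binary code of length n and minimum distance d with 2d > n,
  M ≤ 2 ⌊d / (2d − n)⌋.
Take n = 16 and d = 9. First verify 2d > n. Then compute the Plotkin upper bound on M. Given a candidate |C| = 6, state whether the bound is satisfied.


Plotkin bound M ≤ 8; given |C| = 6 ≤ bound (satisfied).

Check applicability: 2d = 18, n = 16.
2d − n = 2 > 0, so Plotkin applies.
Compute d/(2d−n) = 9/2 ≈ 4.5000.
⌊d/(2d−n)⌋ = 4.
Plotkin bound: M ≤ 2·4 = 8.
Given |C| = 6, check: satisfied.
This |C| is below the Plotkin bound.


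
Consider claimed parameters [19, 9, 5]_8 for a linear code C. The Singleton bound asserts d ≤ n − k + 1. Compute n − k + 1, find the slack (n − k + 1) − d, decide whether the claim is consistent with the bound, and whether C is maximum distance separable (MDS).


Singleton RHS = n − k + 1 = 11, slack = 6, bound satisfied, not MDS.

Singleton bound: d ≤ n − k + 1.
Here n = 19, k = 9, so n − k + 1 = 11.
Given d = 5, check d ≤ 11: YES.
Slack = (n − k + 1) − d = 6.
The code is NOT MDS (slack = 6 > 0).
Description: the claimed parameters are [19, 9, 5]_8; such a code would be non-MDS.


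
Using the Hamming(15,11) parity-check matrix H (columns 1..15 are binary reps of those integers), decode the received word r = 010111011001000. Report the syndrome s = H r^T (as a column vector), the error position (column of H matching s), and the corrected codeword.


s = (1, 0, 0, 0)^T, error position = 8, corrected codeword c = 010111001001000

Compute s = H r^T mod 2 one row at a time:
  s_1 = 1 + 1 + 0 + 0 + 1 + 0 + 0 + 0 = 3 ≡ 1 (mod 2).
  s_2 = 1 + 1 + 1 + 0 + 1 + 0 + 0 + 0 = 4 ≡ 0 (mod 2).
  s_3 = 1 + 0 + 1 + 0 + 0 + 0 + 0 + 0 = 2 ≡ 0 (mod 2).
  s_4 = 0 + 0 + 1 + 0 + 1 + 0 + 0 + 0 = 2 ≡ 0 (mod 2).
s = (1, 0, 0, 0)^T — this equals column 8 of H (binary 1000), so error is at position 8.
Correct: flip bit 8 of r = 010111011001000 to get c = 010111001001000.
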